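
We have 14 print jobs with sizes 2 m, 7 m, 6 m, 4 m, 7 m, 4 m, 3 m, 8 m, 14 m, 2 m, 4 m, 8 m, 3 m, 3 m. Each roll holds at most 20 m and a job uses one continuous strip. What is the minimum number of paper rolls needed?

4

Total = 14 + 8 + 8 + 7 + 7 + 6 + 4 + 4 + 4 + 3 + 3 + 3 + 2 + 2 = 75 m.
Lower bound: ⌈75/20⌉ = 4 paper rolls.
A packing using 4 paper rolls:
  roll 1: 14 + 6 = 20
  roll 2: 8 + 8 + 4 = 20
  roll 3: 7 + 7 + 4 + 2 = 20
  roll 4: 4 + 3 + 3 + 3 + 2 = 15
This matches the lower bound, so 4 is optimal.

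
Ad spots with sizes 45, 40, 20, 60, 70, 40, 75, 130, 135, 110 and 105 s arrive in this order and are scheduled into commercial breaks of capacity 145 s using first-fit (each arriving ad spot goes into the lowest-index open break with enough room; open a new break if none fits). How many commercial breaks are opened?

  45 → break 1 (new)  [load 45/145]
  40 → break 1  [load 85/145]
  20 → break 1  [load 105/145]
  60 → break 2 (new)  [load 60/145]
  70 → break 2  [load 130/145]
  40 → break 1  [load 145/145]
  75 → break 3 (new)  [load 75/145]
  130 → break 4 (new)  [load 130/145]
  135 → break 5 (new)  [load 135/145]
  110 → break 6 (new)  [load 110/145]
  105 → break 7 (new)  [load 105/145]
7 commercial breaks opened.

7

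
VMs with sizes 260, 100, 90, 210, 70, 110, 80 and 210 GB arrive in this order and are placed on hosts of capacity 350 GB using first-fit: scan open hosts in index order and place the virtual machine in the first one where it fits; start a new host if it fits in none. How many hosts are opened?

  260 → host 1 (new)  [load 260/350]
  100 → host 2 (new)  [load 100/350]
  90 → host 1  [load 350/350]
  210 → host 2  [load 310/350]
  70 → host 3 (new)  [load 70/350]
  110 → host 3  [load 180/350]
  80 → host 3  [load 260/350]
  210 → host 4 (new)  [load 210/350]
4 hosts opened.

4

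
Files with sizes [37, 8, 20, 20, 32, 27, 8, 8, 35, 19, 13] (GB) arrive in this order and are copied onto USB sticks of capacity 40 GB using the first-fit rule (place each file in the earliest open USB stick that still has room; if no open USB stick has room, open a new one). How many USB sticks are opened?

7

  37 → USB stick 1 (new)  [load 37/40]
  8 → USB stick 2 (new)  [load 8/40]
  20 → USB stick 2  [load 28/40]
  20 → USB stick 3 (new)  [load 20/40]
  32 → USB stick 4 (new)  [load 32/40]
  27 → USB stick 5 (new)  [load 27/40]
  8 → USB stick 2  [load 36/40]
  8 → USB stick 3  [load 28/40]
  35 → USB stick 6 (new)  [load 35/40]
  19 → USB stick 7 (new)  [load 19/40]
  13 → USB stick 5  [load 40/40]
7 USB sticks opened.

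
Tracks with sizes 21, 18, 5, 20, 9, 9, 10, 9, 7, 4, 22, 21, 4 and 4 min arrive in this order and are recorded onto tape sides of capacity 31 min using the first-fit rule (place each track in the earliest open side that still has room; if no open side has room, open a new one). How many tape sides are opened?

6

  21 → side 1 (new)  [load 21/31]
  18 → side 2 (new)  [load 18/31]
  5 → side 1  [load 26/31]
  20 → side 3 (new)  [load 20/31]
  9 → side 2  [load 27/31]
  9 → side 3  [load 29/31]
  10 → side 4 (new)  [load 10/31]
  9 → side 4  [load 19/31]
  7 → side 4  [load 26/31]
  4 → side 1  [load 30/31]
  22 → side 5 (new)  [load 22/31]
  21 → side 6 (new)  [load 21/31]
  4 → side 2  [load 31/31]
  4 → side 4  [load 30/31]
6 tape sides opened.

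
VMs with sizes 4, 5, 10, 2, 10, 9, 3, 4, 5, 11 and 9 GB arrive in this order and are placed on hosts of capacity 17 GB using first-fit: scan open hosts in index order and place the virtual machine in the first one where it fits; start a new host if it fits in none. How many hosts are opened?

  4 → host 1 (new)  [load 4/17]
  5 → host 1  [load 9/17]
  10 → host 2 (new)  [load 10/17]
  2 → host 1  [load 11/17]
  10 → host 3 (new)  [load 10/17]
  9 → host 4 (new)  [load 9/17]
  3 → host 1  [load 14/17]
  4 → host 2  [load 14/17]
  5 → host 3  [load 15/17]
  11 → host 5 (new)  [load 11/17]
  9 → host 6 (new)  [load 9/17]
6 hosts opened.

6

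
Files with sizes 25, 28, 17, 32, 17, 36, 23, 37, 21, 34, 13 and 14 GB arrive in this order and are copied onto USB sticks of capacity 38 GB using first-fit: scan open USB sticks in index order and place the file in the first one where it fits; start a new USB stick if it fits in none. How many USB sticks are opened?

  25 → USB stick 1 (new)  [load 25/38]
  28 → USB stick 2 (new)  [load 28/38]
  17 → USB stick 3 (new)  [load 17/38]
  32 → USB stick 4 (new)  [load 32/38]
  17 → USB stick 3  [load 34/38]
  36 → USB stick 5 (new)  [load 36/38]
  23 → USB stick 6 (new)  [load 23/38]
  37 → USB stick 7 (new)  [load 37/38]
  21 → USB stick 8 (new)  [load 21/38]
  34 → USB stick 9 (new)  [load 34/38]
  13 → USB stick 1  [load 38/38]
  14 → USB stick 6  [load 37/38]
9 USB sticks opened.

9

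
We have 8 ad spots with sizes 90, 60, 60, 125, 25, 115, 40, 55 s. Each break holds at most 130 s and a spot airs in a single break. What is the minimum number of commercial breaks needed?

5

Total = 125 + 115 + 90 + 60 + 60 + 55 + 40 + 25 = 570 s.
Lower bound: ⌈570/130⌉ = 5 commercial breaks.
A packing using 5 commercial breaks:
  break 1: 125 = 125
  break 2: 115 = 115
  break 3: 90 + 40 = 130
  break 4: 60 + 60 = 120
  break 5: 55 + 25 = 80
This matches the lower bound, so 5 is optimal.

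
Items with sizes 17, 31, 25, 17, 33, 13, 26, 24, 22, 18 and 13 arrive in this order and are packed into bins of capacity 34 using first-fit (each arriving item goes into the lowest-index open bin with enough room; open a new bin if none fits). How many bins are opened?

9

  17 → bin 1 (new)  [load 17/34]
  31 → bin 2 (new)  [load 31/34]
  25 → bin 3 (new)  [load 25/34]
  17 → bin 1  [load 34/34]
  33 → bin 4 (new)  [load 33/34]
  13 → bin 5 (new)  [load 13/34]
  26 → bin 6 (new)  [load 26/34]
  24 → bin 7 (new)  [load 24/34]
  22 → bin 8 (new)  [load 22/34]
  18 → bin 5  [load 31/34]
  13 → bin 9 (new)  [load 13/34]
9 bins opened.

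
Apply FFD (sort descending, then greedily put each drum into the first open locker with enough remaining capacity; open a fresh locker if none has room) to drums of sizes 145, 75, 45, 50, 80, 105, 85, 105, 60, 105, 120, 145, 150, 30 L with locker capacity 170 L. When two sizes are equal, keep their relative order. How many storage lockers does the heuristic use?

9

Sorted descending: 150, 145, 145, 120, 105, 105, 105, 85, 80, 75, 60, 50, 45, 30.
  150 → locker 1 (new)  [load 150/170]
  145 → locker 2 (new)  [load 145/170]
  145 → locker 3 (new)  [load 145/170]
  120 → locker 4 (new)  [load 120/170]
  105 → locker 5 (new)  [load 105/170]
  105 → locker 6 (new)  [load 105/170]
  105 → locker 7 (new)  [load 105/170]
  85 → locker 8 (new)  [load 85/170]
  80 → locker 8  [load 165/170]
  75 → locker 9 (new)  [load 75/170]
  60 → locker 5  [load 165/170]
  50 → locker 4  [load 170/170]
  45 → locker 6  [load 150/170]
  30 → locker 7  [load 135/170]
9 storage lockers opened.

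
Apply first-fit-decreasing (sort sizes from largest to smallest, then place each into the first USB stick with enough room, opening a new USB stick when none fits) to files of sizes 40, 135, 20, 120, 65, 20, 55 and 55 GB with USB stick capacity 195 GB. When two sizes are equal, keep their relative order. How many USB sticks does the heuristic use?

3

Sorted descending: 135, 120, 65, 55, 55, 40, 20, 20.
  135 → USB stick 1 (new)  [load 135/195]
  120 → USB stick 2 (new)  [load 120/195]
  65 → USB stick 2  [load 185/195]
  55 → USB stick 1  [load 190/195]
  55 → USB stick 3 (new)  [load 55/195]
  40 → USB stick 3  [load 95/195]
  20 → USB stick 3  [load 115/195]
  20 → USB stick 3  [load 135/195]
3 USB sticks opened.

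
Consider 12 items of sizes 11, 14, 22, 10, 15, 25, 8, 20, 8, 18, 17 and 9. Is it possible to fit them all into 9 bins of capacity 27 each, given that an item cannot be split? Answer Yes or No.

Yes

A valid assignment using 8 bins:
  bin 1: 25 = 25
  bin 2: 22 = 22
  bin 3: 20 = 20
  bin 4: 18 + 9 = 27
  bin 5: 17 + 10 = 27
  bin 6: 15 + 11 = 26
  bin 7: 14 + 8 = 22
  bin 8: 8 = 8
That uses only 8 ≤ 9, so 9 bins are enough.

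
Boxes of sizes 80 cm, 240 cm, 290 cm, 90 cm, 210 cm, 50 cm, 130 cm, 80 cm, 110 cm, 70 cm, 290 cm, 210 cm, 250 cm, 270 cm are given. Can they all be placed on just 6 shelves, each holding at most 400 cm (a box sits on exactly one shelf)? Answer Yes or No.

Total = 2370 cm; ⌈2370/400⌉ = 6.
7 boxes each exceed half the capacity and cannot share a shelf, forcing at least 7 shelves.
At least 7 shelves are required, but only 6 are allowed.

No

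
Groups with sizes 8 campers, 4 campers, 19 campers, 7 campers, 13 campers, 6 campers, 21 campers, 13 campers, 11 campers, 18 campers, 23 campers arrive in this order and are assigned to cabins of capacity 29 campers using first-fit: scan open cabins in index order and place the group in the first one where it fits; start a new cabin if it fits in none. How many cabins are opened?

  8 → cabin 1 (new)  [load 8/29]
  4 → cabin 1  [load 12/29]
  19 → cabin 2 (new)  [load 19/29]
  7 → cabin 1  [load 19/29]
  13 → cabin 3 (new)  [load 13/29]
  6 → cabin 1  [load 25/29]
  21 → cabin 4 (new)  [load 21/29]
  13 → cabin 3  [load 26/29]
  11 → cabin 5 (new)  [load 11/29]
  18 → cabin 5  [load 29/29]
  23 → cabin 6 (new)  [load 23/29]
6 cabins opened.

6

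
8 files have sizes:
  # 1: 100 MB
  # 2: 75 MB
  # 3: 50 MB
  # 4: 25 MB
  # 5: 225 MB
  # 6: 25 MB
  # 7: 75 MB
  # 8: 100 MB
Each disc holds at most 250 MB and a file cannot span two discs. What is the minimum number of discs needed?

Total = 225 + 100 + 100 + 75 + 75 + 50 + 25 + 25 = 675 MB.
Lower bound: ⌈675/250⌉ = 3 discs.
A packing using 3 discs:
  disc 1: 225 + 25 = 250
  disc 2: 100 + 100 + 50 = 250
  disc 3: 75 + 75 + 25 = 175
This matches the lower bound, so 3 is optimal.

3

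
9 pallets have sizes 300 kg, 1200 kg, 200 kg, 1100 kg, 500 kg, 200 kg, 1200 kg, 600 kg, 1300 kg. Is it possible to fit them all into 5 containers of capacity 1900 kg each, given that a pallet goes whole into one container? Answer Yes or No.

A valid assignment using 4 containers:
  container 1: 1300 + 600 = 1900
  container 2: 1200 + 500 + 200 = 1900
  container 3: 1200 + 300 + 200 = 1700
  container 4: 1100 = 1100
That uses only 4 ≤ 5, so 5 containers are enough.

Yes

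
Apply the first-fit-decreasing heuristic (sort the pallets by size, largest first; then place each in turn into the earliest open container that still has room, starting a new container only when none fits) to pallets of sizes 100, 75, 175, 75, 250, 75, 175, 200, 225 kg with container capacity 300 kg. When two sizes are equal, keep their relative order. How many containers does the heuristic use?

Sorted descending: 250, 225, 200, 175, 175, 100, 75, 75, 75.
  250 → container 1 (new)  [load 250/300]
  225 → container 2 (new)  [load 225/300]
  200 → container 3 (new)  [load 200/300]
  175 → container 4 (new)  [load 175/300]
  175 → container 5 (new)  [load 175/300]
  100 → container 3  [load 300/300]
  75 → container 2  [load 300/300]
  75 → container 4  [load 250/300]
  75 → container 5  [load 250/300]
5 containers opened.

5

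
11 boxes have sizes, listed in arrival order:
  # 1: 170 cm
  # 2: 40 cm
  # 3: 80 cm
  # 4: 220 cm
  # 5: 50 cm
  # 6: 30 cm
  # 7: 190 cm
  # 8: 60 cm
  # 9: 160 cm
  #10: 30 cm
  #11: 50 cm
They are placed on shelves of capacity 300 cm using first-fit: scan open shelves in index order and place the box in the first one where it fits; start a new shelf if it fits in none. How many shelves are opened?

  170 → shelf 1 (new)  [load 170/300]
  40 → shelf 1  [load 210/300]
  80 → shelf 1  [load 290/300]
  220 → shelf 2 (new)  [load 220/300]
  50 → shelf 2  [load 270/300]
  30 → shelf 2  [load 300/300]
  190 → shelf 3 (new)  [load 190/300]
  60 → shelf 3  [load 250/300]
  160 → shelf 4 (new)  [load 160/300]
  30 → shelf 3  [load 280/300]
  50 → shelf 4  [load 210/300]
4 shelves opened.

4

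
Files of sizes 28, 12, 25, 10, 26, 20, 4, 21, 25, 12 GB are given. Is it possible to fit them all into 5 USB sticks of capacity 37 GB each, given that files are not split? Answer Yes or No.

Total = 183 GB; ⌈183/37⌉ = 5.
6 files each exceed half the capacity and cannot share a USB stick, forcing at least 6 USB sticks.
At least 6 USB sticks are required, but only 5 are allowed.

No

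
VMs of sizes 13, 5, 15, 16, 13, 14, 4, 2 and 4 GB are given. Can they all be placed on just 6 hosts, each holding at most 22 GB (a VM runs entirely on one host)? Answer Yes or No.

A valid assignment using 5 hosts:
  host 1: 16 + 5 = 21
  host 2: 15 + 4 + 2 = 21
  host 3: 14 + 4 = 18
  host 4: 13 = 13
  host 5: 13 = 13
That uses only 5 ≤ 6, so 6 hosts are enough.

Yes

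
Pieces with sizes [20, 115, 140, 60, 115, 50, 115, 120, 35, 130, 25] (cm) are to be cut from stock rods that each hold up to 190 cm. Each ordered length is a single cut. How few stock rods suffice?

6

Total = 140 + 130 + 120 + 115 + 115 + 115 + 60 + 50 + 35 + 25 + 20 = 925 cm.
Lower bound: ⌈925/190⌉ = 5 stock rods.
Also, 6 pieces each exceed 95 cm, and no two of those can share a stock rod, so at least 6 stock rods are needed.
A packing using 6 stock rods:
  stock rod 1: 140 + 50 = 190
  stock rod 2: 130 + 60 = 190
  stock rod 3: 120 + 35 + 25 = 180
  stock rod 4: 115 + 20 = 135
  stock rod 5: 115 = 115
  stock rod 6: 115 = 115
This matches the lower bound, so 6 is optimal.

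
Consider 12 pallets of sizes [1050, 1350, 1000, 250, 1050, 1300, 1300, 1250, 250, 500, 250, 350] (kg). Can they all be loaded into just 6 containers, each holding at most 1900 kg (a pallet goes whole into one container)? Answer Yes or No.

Total = 9900 kg; ⌈9900/1900⌉ = 6.
7 pallets each exceed half the capacity and cannot share a container, forcing at least 7 containers.
At least 7 containers are required, but only 6 are allowed.

No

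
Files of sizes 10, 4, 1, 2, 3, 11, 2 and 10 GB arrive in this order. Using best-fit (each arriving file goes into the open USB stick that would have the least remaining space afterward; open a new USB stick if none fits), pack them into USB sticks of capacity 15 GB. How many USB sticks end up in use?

3

  10 → USB stick 1 (new)  [load 10/15]
  4 → USB stick 1  [load 14/15]
  1 → USB stick 1  [load 15/15]
  2 → USB stick 2 (new)  [load 2/15]
  3 → USB stick 2  [load 5/15]
  11 → USB stick 3 (new)  [load 11/15]
  2 → USB stick 3  [load 13/15]
  10 → USB stick 2  [load 15/15]
3 USB sticks opened.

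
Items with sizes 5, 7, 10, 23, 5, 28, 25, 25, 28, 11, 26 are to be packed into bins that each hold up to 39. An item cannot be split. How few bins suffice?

Total = 28 + 28 + 26 + 25 + 25 + 23 + 11 + 10 + 7 + 5 + 5 = 193.
Lower bound: ⌈193/39⌉ = 5 bins.
Also, 6 items each exceed 39/2, and no two of those can share a bin, so at least 6 bins are needed.
A packing using 6 bins:
  bin 1: 28 + 11 = 39
  bin 2: 28 + 10 = 38
  bin 3: 26 + 7 + 5 = 38
  bin 4: 25 + 5 = 30
  bin 5: 25 = 25
  bin 6: 23 = 23
This matches the lower bound, so 6 is optimal.

6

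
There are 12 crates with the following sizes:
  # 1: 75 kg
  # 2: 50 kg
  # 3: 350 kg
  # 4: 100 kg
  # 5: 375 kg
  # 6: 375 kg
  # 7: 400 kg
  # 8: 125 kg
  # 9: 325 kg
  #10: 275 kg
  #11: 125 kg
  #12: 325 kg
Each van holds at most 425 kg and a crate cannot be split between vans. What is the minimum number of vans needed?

Total = 400 + 375 + 375 + 350 + 325 + 325 + 275 + 125 + 125 + 100 + 75 + 50 = 2900 kg.
Lower bound: ⌈2900/425⌉ = 7 vans.
A packing using 8 vans:
  van 1: 400 = 400
  van 2: 375 + 50 = 425
  van 3: 375 = 375
  van 4: 350 + 75 = 425
  van 5: 325 + 100 = 425
  van 6: 325 = 325
  van 7: 275 + 125 = 400
  van 8: 125 = 125
No arrangement into 7 vans stays within capacity, so 8 is optimal.

8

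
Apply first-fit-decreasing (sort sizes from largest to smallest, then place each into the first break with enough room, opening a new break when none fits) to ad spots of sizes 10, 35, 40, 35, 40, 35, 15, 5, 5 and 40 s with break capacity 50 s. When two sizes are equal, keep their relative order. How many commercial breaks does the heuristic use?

6

Sorted descending: 40, 40, 40, 35, 35, 35, 15, 10, 5, 5.
  40 → break 1 (new)  [load 40/50]
  40 → break 2 (new)  [load 40/50]
  40 → break 3 (new)  [load 40/50]
  35 → break 4 (new)  [load 35/50]
  35 → break 5 (new)  [load 35/50]
  35 → break 6 (new)  [load 35/50]
  15 → break 4  [load 50/50]
  10 → break 1  [load 50/50]
  5 → break 2  [load 45/50]
  5 → break 2  [load 50/50]
6 commercial breaks opened.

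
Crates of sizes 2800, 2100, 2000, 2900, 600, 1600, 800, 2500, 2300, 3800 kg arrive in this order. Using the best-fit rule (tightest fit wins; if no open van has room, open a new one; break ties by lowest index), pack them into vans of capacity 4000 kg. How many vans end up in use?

  2800 → van 1 (new)  [load 2800/4000]
  2100 → van 2 (new)  [load 2100/4000]
  2000 → van 3 (new)  [load 2000/4000]
  2900 → van 4 (new)  [load 2900/4000]
  600 → van 4  [load 3500/4000]
  1600 → van 2  [load 3700/4000]
  800 → van 1  [load 3600/4000]
  2500 → van 5 (new)  [load 2500/4000]
  2300 → van 6 (new)  [load 2300/4000]
  3800 → van 7 (new)  [load 3800/4000]
7 vans opened.

7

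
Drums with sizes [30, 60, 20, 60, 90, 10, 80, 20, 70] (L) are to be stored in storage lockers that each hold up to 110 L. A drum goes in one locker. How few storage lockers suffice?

Total = 90 + 80 + 70 + 60 + 60 + 30 + 20 + 20 + 10 = 440 L.
Lower bound: ⌈440/110⌉ = 4 storage lockers.
Also, 5 drums each exceed 55 L, and no two of those can share a locker, so at least 5 storage lockers are needed.
A packing using 5 storage lockers:
  locker 1: 90 + 20 = 110
  locker 2: 80 + 30 = 110
  locker 3: 70 + 20 + 10 = 100
  locker 4: 60 = 60
  locker 5: 60 = 60
This matches the lower bound, so 5 is optimal.

5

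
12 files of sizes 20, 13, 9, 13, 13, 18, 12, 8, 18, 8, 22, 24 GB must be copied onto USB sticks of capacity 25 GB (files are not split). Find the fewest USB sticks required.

Total = 24 + 22 + 20 + 18 + 18 + 13 + 13 + 13 + 12 + 9 + 8 + 8 = 178 GB.
Lower bound: ⌈178/25⌉ = 8 USB sticks.
A packing using 9 USB sticks:
  USB stick 1: 24 = 24
  USB stick 2: 22 = 22
  USB stick 3: 20 = 20
  USB stick 4: 18 = 18
  USB stick 5: 18 = 18
  USB stick 6: 13 + 12 = 25
  USB stick 7: 13 + 9 = 22
  USB stick 8: 13 + 8 = 21
  USB stick 9: 8 = 8
No arrangement into 8 USB sticks stays within capacity, so 9 is optimal.

9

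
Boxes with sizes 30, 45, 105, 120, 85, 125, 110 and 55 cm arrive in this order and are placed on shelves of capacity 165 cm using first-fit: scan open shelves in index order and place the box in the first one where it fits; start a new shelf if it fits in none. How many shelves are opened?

5

  30 → shelf 1 (new)  [load 30/165]
  45 → shelf 1  [load 75/165]
  105 → shelf 2 (new)  [load 105/165]
  120 → shelf 3 (new)  [load 120/165]
  85 → shelf 1  [load 160/165]
  125 → shelf 4 (new)  [load 125/165]
  110 → shelf 5 (new)  [load 110/165]
  55 → shelf 2  [load 160/165]
5 shelves opened.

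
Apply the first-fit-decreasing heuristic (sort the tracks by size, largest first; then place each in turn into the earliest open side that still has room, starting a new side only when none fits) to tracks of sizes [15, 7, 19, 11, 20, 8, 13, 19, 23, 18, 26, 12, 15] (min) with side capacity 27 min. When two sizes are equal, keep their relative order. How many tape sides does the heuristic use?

Sorted descending: 26, 23, 20, 19, 19, 18, 15, 15, 13, 12, 11, 8, 7.
  26 → side 1 (new)  [load 26/27]
  23 → side 2 (new)  [load 23/27]
  20 → side 3 (new)  [load 20/27]
  19 → side 4 (new)  [load 19/27]
  19 → side 5 (new)  [load 19/27]
  18 → side 6 (new)  [load 18/27]
  15 → side 7 (new)  [load 15/27]
  15 → side 8 (new)  [load 15/27]
  13 → side 9 (new)  [load 13/27]
  12 → side 7  [load 27/27]
  11 → side 8  [load 26/27]
  8 → side 4  [load 27/27]
  7 → side 3  [load 27/27]
9 tape sides opened.

9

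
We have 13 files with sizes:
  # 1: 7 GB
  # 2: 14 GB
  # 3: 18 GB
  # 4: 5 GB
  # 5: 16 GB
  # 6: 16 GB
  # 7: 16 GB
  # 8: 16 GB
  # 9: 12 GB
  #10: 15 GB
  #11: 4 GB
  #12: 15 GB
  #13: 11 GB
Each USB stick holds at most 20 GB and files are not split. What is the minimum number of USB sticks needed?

10

Total = 18 + 16 + 16 + 16 + 16 + 15 + 15 + 14 + 12 + 11 + 7 + 5 + 4 = 165 GB.
Lower bound: ⌈165/20⌉ = 9 USB sticks.
Also, 10 files each exceed 10 GB, and no two of those can share a USB stick, so at least 10 USB sticks are needed.
A packing using 10 USB sticks:
  USB stick 1: 18 = 18
  USB stick 2: 16 + 4 = 20
  USB stick 3: 16 = 16
  USB stick 4: 16 = 16
  USB stick 5: 16 = 16
  USB stick 6: 15 + 5 = 20
  USB stick 7: 15 = 15
  USB stick 8: 14 = 14
  USB stick 9: 12 + 7 = 19
  USB stick 10: 11 = 11
This matches the lower bound, so 10 is optimal.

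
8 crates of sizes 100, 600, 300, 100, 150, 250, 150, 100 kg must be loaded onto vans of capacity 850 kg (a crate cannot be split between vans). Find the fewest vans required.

3

Total = 600 + 300 + 250 + 150 + 150 + 100 + 100 + 100 = 1750 kg.
Lower bound: ⌈1750/850⌉ = 3 vans.
A packing using 3 vans:
  van 1: 600 + 250 = 850
  van 2: 300 + 150 + 150 + 100 + 100 = 800
  van 3: 100 = 100
This matches the lower bound, so 3 is optimal.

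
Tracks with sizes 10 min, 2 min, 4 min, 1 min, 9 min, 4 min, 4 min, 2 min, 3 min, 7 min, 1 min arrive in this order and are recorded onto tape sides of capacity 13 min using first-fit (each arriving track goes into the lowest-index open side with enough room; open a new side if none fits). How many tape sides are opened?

  10 → side 1 (new)  [load 10/13]
  2 → side 1  [load 12/13]
  4 → side 2 (new)  [load 4/13]
  1 → side 1  [load 13/13]
  9 → side 2  [load 13/13]
  4 → side 3 (new)  [load 4/13]
  4 → side 3  [load 8/13]
  2 → side 3  [load 10/13]
  3 → side 3  [load 13/13]
  7 → side 4 (new)  [load 7/13]
  1 → side 4  [load 8/13]
4 tape sides opened.

4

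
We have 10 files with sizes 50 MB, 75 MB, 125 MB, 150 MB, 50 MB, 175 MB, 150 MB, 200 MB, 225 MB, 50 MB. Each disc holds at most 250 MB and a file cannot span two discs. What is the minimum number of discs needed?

Total = 225 + 200 + 175 + 150 + 150 + 125 + 75 + 50 + 50 + 50 = 1250 MB.
Lower bound: ⌈1250/250⌉ = 5 discs.
A packing using 6 discs:
  disc 1: 225 = 225
  disc 2: 200 + 50 = 250
  disc 3: 175 + 75 = 250
  disc 4: 150 + 50 + 50 = 250
  disc 5: 150 = 150
  disc 6: 125 = 125
No arrangement into 5 discs stays within capacity, so 6 is optimal.

6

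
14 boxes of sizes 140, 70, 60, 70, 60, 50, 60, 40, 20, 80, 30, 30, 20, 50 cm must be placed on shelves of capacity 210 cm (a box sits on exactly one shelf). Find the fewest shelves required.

4

Total = 140 + 80 + 70 + 70 + 60 + 60 + 60 + 50 + 50 + 40 + 30 + 30 + 20 + 20 = 780 cm.
Lower bound: ⌈780/210⌉ = 4 shelves.
A packing using 4 shelves:
  shelf 1: 140 + 70 = 210
  shelf 2: 80 + 70 + 60 = 210
  shelf 3: 60 + 60 + 50 + 40 = 210
  shelf 4: 50 + 30 + 30 + 20 + 20 = 150
This matches the lower bound, so 4 is optimal.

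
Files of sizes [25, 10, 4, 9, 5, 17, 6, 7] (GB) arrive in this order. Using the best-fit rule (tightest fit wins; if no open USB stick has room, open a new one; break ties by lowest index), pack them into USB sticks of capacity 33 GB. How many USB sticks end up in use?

3

  25 → USB stick 1 (new)  [load 25/33]
  10 → USB stick 2 (new)  [load 10/33]
  4 → USB stick 1  [load 29/33]
  9 → USB stick 2  [load 19/33]
  5 → USB stick 2  [load 24/33]
  17 → USB stick 3 (new)  [load 17/33]
  6 → USB stick 2  [load 30/33]
  7 → USB stick 3  [load 24/33]
3 USB sticks opened.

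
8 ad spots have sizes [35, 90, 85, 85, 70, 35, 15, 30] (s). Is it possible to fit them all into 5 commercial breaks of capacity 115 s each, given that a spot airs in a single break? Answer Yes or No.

A valid assignment using 5 commercial breaks:
  break 1: 90 + 15 = 105
  break 2: 85 + 30 = 115
  break 3: 85 = 85
  break 4: 70 + 35 = 105
  break 5: 35 = 35
Every load is within 115 s, so 5 commercial breaks suffice.

Yes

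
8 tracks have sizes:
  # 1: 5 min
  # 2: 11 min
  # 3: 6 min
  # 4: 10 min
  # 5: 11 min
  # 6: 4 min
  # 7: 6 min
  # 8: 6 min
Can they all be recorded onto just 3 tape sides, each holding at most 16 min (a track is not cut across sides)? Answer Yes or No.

Total = 59 min; ⌈59/16⌉ = 4.
At least 4 tape sides are required, but only 3 are allowed.

No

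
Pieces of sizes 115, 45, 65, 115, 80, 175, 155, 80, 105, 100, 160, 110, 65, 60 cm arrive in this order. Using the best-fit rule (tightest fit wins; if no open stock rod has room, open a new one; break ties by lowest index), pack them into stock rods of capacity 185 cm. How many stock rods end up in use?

  115 → stock rod 1 (new)  [load 115/185]
  45 → stock rod 1  [load 160/185]
  65 → stock rod 2 (new)  [load 65/185]
  115 → stock rod 2  [load 180/185]
  80 → stock rod 3 (new)  [load 80/185]
  175 → stock rod 4 (new)  [load 175/185]
  155 → stock rod 5 (new)  [load 155/185]
  80 → stock rod 3  [load 160/185]
  105 → stock rod 6 (new)  [load 105/185]
  100 → stock rod 7 (new)  [load 100/185]
  160 → stock rod 8 (new)  [load 160/185]
  110 → stock rod 9 (new)  [load 110/185]
  65 → stock rod 9  [load 175/185]
  60 → stock rod 6  [load 165/185]
9 stock rods opened.

9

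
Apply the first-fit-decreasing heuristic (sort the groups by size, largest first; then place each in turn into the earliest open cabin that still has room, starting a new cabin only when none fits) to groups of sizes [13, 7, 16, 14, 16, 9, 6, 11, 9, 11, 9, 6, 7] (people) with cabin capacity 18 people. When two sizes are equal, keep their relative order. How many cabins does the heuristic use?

9

Sorted descending: 16, 16, 14, 13, 11, 11, 9, 9, 9, 7, 7, 6, 6.
  16 → cabin 1 (new)  [load 16/18]
  16 → cabin 2 (new)  [load 16/18]
  14 → cabin 3 (new)  [load 14/18]
  13 → cabin 4 (new)  [load 13/18]
  11 → cabin 5 (new)  [load 11/18]
  11 → cabin 6 (new)  [load 11/18]
  9 → cabin 7 (new)  [load 9/18]
  9 → cabin 7  [load 18/18]
  9 → cabin 8 (new)  [load 9/18]
  7 → cabin 5  [load 18/18]
  7 → cabin 6  [load 18/18]
  6 → cabin 8  [load 15/18]
  6 → cabin 9 (new)  [load 6/18]
9 cabins opened.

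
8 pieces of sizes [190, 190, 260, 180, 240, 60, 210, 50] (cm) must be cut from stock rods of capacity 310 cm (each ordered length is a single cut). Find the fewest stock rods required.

6

Total = 260 + 240 + 210 + 190 + 190 + 180 + 60 + 50 = 1380 cm.
Lower bound: ⌈1380/310⌉ = 5 stock rods.
Also, 6 pieces each exceed 155 cm, and no two of those can share a stock rod, so at least 6 stock rods are needed.
A packing using 6 stock rods:
  stock rod 1: 260 + 50 = 310
  stock rod 2: 240 + 60 = 300
  stock rod 3: 210 = 210
  stock rod 4: 190 = 190
  stock rod 5: 190 = 190
  stock rod 6: 180 = 180
This matches the lower bound, so 6 is optimal.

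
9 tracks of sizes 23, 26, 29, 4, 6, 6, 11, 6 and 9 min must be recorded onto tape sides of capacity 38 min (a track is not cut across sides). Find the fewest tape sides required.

4

Total = 29 + 26 + 23 + 11 + 9 + 6 + 6 + 6 + 4 = 120 min.
Lower bound: ⌈120/38⌉ = 4 tape sides.
A packing using 4 tape sides:
  side 1: 29 + 9 = 38
  side 2: 26 + 11 = 37
  side 3: 23 + 6 + 6 = 35
  side 4: 6 + 4 = 10
This matches the lower bound, so 4 is optimal.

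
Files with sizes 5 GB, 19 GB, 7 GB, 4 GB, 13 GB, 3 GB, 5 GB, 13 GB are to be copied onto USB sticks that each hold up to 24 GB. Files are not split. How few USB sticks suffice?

Total = 19 + 13 + 13 + 7 + 5 + 5 + 4 + 3 = 69 GB.
Lower bound: ⌈69/24⌉ = 3 USB sticks.
A packing using 3 USB sticks:
  USB stick 1: 19 + 5 = 24
  USB stick 2: 13 + 7 + 4 = 24
  USB stick 3: 13 + 5 + 3 = 21
This matches the lower bound, so 3 is optimal.

3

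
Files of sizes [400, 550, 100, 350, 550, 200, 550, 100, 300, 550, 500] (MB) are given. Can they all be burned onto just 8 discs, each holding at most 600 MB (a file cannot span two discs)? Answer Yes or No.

A valid assignment using 8 discs:
  disc 1: 550 = 550
  disc 2: 550 = 550
  disc 3: 550 = 550
  disc 4: 550 = 550
  disc 5: 500 + 100 = 600
  disc 6: 400 + 200 = 600
  disc 7: 350 + 100 = 450
  disc 8: 300 = 300
Every load is within 600 MB, so 8 discs suffice.

Yes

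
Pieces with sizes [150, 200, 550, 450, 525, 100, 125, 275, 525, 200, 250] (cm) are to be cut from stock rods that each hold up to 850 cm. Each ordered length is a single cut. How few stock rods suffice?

4

Total = 550 + 525 + 525 + 450 + 275 + 250 + 200 + 200 + 150 + 125 + 100 = 3350 cm.
Lower bound: ⌈3350/850⌉ = 4 stock rods.
A packing using 4 stock rods:
  stock rod 1: 550 + 275 = 825
  stock rod 2: 525 + 200 + 125 = 850
  stock rod 3: 525 + 200 + 100 = 825
  stock rod 4: 450 + 250 + 150 = 850
This matches the lower bound, so 4 is optimal.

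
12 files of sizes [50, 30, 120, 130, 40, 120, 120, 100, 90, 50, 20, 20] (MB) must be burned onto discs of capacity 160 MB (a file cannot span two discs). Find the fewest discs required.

6

Total = 130 + 120 + 120 + 120 + 100 + 90 + 50 + 50 + 40 + 30 + 20 + 20 = 890 MB.
Lower bound: ⌈890/160⌉ = 6 discs.
A packing using 6 discs:
  disc 1: 130 + 30 = 160
  disc 2: 120 + 40 = 160
  disc 3: 120 + 20 + 20 = 160
  disc 4: 120 = 120
  disc 5: 100 + 50 = 150
  disc 6: 90 + 50 = 140
This matches the lower bound, so 6 is optimal.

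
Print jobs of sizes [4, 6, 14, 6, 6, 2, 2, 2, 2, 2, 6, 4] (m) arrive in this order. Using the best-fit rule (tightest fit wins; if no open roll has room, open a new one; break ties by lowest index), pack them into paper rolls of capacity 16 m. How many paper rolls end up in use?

4

  4 → roll 1 (new)  [load 4/16]
  6 → roll 1  [load 10/16]
  14 → roll 2 (new)  [load 14/16]
  6 → roll 1  [load 16/16]
  6 → roll 3 (new)  [load 6/16]
  2 → roll 2  [load 16/16]
  2 → roll 3  [load 8/16]
  2 → roll 3  [load 10/16]
  2 → roll 3  [load 12/16]
  2 → roll 3  [load 14/16]
  6 → roll 4 (new)  [load 6/16]
  4 → roll 4  [load 10/16]
4 paper rolls opened.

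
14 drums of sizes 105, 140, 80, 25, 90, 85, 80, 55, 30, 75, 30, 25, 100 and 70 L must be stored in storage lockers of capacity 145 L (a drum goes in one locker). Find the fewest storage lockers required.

Total = 140 + 105 + 100 + 90 + 85 + 80 + 80 + 75 + 70 + 55 + 30 + 30 + 25 + 25 = 990 L.
Lower bound: ⌈990/145⌉ = 7 storage lockers.
Also, 8 drums each exceed 145/2 L, and no two of those can share a locker, so at least 8 storage lockers are needed.
A packing using 8 storage lockers:
  locker 1: 140 = 140
  locker 2: 105 + 30 = 135
  locker 3: 100 + 30 = 130
  locker 4: 90 + 55 = 145
  locker 5: 85 + 25 + 25 = 135
  locker 6: 80 = 80
  locker 7: 80 = 80
  locker 8: 75 + 70 = 145
This matches the lower bound, so 8 is optimal.

8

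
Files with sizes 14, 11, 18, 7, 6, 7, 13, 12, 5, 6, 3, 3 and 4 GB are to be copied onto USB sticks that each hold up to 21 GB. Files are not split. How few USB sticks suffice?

Total = 18 + 14 + 13 + 12 + 11 + 7 + 7 + 6 + 6 + 5 + 4 + 3 + 3 = 109 GB.
Lower bound: ⌈109/21⌉ = 6 USB sticks.
A packing using 6 USB sticks:
  USB stick 1: 18 + 3 = 21
  USB stick 2: 14 + 7 = 21
  USB stick 3: 13 + 7 = 20
  USB stick 4: 12 + 6 + 3 = 21
  USB stick 5: 11 + 6 + 4 = 21
  USB stick 6: 5 = 5
This matches the lower bound, so 6 is optimal.

6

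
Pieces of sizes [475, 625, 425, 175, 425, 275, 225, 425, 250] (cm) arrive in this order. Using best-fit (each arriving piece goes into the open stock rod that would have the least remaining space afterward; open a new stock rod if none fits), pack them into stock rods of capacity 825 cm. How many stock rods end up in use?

  475 → stock rod 1 (new)  [load 475/825]
  625 → stock rod 2 (new)  [load 625/825]
  425 → stock rod 3 (new)  [load 425/825]
  175 → stock rod 2  [load 800/825]
  425 → stock rod 4 (new)  [load 425/825]
  275 → stock rod 1  [load 750/825]
  225 → stock rod 3  [load 650/825]
  425 → stock rod 5 (new)  [load 425/825]
  250 → stock rod 4  [load 675/825]
5 stock rods opened.

5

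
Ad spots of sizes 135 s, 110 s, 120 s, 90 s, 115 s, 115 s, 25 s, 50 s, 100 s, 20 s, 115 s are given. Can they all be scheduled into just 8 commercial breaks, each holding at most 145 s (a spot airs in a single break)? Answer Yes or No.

A valid assignment using 8 commercial breaks:
  break 1: 135 = 135
  break 2: 120 + 25 = 145
  break 3: 115 + 20 = 135
  break 4: 115 = 115
  break 5: 115 = 115
  break 6: 110 = 110
  break 7: 100 = 100
  break 8: 90 + 50 = 140
Every load is within 145 s, so 8 commercial breaks suffice.

Yes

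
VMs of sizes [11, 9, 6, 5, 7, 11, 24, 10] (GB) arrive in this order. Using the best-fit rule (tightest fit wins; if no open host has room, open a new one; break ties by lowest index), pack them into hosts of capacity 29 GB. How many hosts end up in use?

  11 → host 1 (new)  [load 11/29]
  9 → host 1  [load 20/29]
  6 → host 1  [load 26/29]
  5 → host 2 (new)  [load 5/29]
  7 → host 2  [load 12/29]
  11 → host 2  [load 23/29]
  24 → host 3 (new)  [load 24/29]
  10 → host 4 (new)  [load 10/29]
4 hosts opened.

4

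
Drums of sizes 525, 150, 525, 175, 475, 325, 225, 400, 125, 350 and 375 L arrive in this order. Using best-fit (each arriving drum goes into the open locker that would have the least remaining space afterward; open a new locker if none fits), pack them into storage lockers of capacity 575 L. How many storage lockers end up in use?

  525 → locker 1 (new)  [load 525/575]
  150 → locker 2 (new)  [load 150/575]
  525 → locker 3 (new)  [load 525/575]
  175 → locker 2  [load 325/575]
  475 → locker 4 (new)  [load 475/575]
  325 → locker 5 (new)  [load 325/575]
  225 → locker 2  [load 550/575]
  400 → locker 6 (new)  [load 400/575]
  125 → locker 6  [load 525/575]
  350 → locker 7 (new)  [load 350/575]
  375 → locker 8 (new)  [load 375/575]
8 storage lockers opened.

8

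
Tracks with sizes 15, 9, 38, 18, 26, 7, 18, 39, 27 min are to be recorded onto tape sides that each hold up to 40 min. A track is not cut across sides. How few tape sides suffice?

6

Total = 39 + 38 + 27 + 26 + 18 + 18 + 15 + 9 + 7 = 197 min.
Lower bound: ⌈197/40⌉ = 5 tape sides.
A packing using 6 tape sides:
  side 1: 39 = 39
  side 2: 38 = 38
  side 3: 27 + 9 = 36
  side 4: 26 + 7 = 33
  side 5: 18 + 18 = 36
  side 6: 15 = 15
No arrangement into 5 tape sides stays within capacity, so 6 is optimal.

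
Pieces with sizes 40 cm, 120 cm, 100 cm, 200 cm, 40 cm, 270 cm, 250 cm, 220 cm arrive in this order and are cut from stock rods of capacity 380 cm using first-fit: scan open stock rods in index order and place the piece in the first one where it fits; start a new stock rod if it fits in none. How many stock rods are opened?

5

  40 → stock rod 1 (new)  [load 40/380]
  120 → stock rod 1  [load 160/380]
  100 → stock rod 1  [load 260/380]
  200 → stock rod 2 (new)  [load 200/380]
  40 → stock rod 1  [load 300/380]
  270 → stock rod 3 (new)  [load 270/380]
  250 → stock rod 4 (new)  [load 250/380]
  220 → stock rod 5 (new)  [load 220/380]
5 stock rods opened.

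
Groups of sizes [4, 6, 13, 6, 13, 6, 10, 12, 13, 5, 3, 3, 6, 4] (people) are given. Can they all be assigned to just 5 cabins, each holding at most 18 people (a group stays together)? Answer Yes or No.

No

Total = 104 people; ⌈104/18⌉ = 6.
At least 6 cabins are required, but only 5 are allowed.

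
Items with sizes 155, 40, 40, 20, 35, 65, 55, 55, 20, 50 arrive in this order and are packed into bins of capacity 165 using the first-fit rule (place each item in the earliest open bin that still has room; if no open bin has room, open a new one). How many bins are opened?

  155 → bin 1 (new)  [load 155/165]
  40 → bin 2 (new)  [load 40/165]
  40 → bin 2  [load 80/165]
  20 → bin 2  [load 100/165]
  35 → bin 2  [load 135/165]
  65 → bin 3 (new)  [load 65/165]
  55 → bin 3  [load 120/165]
  55 → bin 4 (new)  [load 55/165]
  20 → bin 2  [load 155/165]
  50 → bin 4  [load 105/165]
4 bins opened.

4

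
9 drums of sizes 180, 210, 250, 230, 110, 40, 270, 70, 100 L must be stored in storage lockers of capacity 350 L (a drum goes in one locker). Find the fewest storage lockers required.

5

Total = 270 + 250 + 230 + 210 + 180 + 110 + 100 + 70 + 40 = 1460 L.
Lower bound: ⌈1460/350⌉ = 5 storage lockers.
A packing using 5 storage lockers:
  locker 1: 270 + 70 = 340
  locker 2: 250 + 100 = 350
  locker 3: 230 + 110 = 340
  locker 4: 210 + 40 = 250
  locker 5: 180 = 180
This matches the lower bound, so 5 is optimal.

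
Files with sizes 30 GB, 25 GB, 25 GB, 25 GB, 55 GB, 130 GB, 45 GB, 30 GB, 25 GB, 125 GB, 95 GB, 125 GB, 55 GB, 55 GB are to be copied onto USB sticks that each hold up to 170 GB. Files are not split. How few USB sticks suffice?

6

Total = 130 + 125 + 125 + 95 + 55 + 55 + 55 + 45 + 30 + 30 + 25 + 25 + 25 + 25 = 845 GB.
Lower bound: ⌈845/170⌉ = 5 USB sticks.
A packing using 6 USB sticks:
  USB stick 1: 130 + 30 = 160
  USB stick 2: 125 + 45 = 170
  USB stick 3: 125 + 30 = 155
  USB stick 4: 95 + 55 = 150
  USB stick 5: 55 + 55 + 25 + 25 = 160
  USB stick 6: 25 + 25 = 50
No arrangement into 5 USB sticks stays within capacity, so 6 is optimal.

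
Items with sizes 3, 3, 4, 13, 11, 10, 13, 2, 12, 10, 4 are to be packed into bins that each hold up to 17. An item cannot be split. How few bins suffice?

6

Total = 13 + 13 + 12 + 11 + 10 + 10 + 4 + 4 + 3 + 3 + 2 = 85.
Lower bound: ⌈85/17⌉ = 5 bins.
Also, 6 items each exceed 17/2, and no two of those can share a bin, so at least 6 bins are needed.
A packing using 6 bins:
  bin 1: 13 + 4 = 17
  bin 2: 13 + 4 = 17
  bin 3: 12 + 3 + 2 = 17
  bin 4: 11 + 3 = 14
  bin 5: 10 = 10
  bin 6: 10 = 10
This matches the lower bound, so 6 is optimal.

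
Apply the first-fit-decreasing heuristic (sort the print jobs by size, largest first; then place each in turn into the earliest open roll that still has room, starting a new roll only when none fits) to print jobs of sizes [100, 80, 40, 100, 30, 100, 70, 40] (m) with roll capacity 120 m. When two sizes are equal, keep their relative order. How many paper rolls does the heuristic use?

Sorted descending: 100, 100, 100, 80, 70, 40, 40, 30.
  100 → roll 1 (new)  [load 100/120]
  100 → roll 2 (new)  [load 100/120]
  100 → roll 3 (new)  [load 100/120]
  80 → roll 4 (new)  [load 80/120]
  70 → roll 5 (new)  [load 70/120]
  40 → roll 4  [load 120/120]
  40 → roll 5  [load 110/120]
  30 → roll 6 (new)  [load 30/120]
6 paper rolls opened.

6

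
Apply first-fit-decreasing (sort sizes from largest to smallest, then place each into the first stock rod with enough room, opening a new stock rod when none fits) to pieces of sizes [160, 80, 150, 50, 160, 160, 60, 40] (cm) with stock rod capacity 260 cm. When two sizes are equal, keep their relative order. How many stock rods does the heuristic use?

Sorted descending: 160, 160, 160, 150, 80, 60, 50, 40.
  160 → stock rod 1 (new)  [load 160/260]
  160 → stock rod 2 (new)  [load 160/260]
  160 → stock rod 3 (new)  [load 160/260]
  150 → stock rod 4 (new)  [load 150/260]
  80 → stock rod 1  [load 240/260]
  60 → stock rod 2  [load 220/260]
  50 → stock rod 3  [load 210/260]
  40 → stock rod 2  [load 260/260]
4 stock rods opened.

4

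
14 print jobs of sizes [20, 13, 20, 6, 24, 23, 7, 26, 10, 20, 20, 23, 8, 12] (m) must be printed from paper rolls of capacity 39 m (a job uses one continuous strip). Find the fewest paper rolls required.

8

Total = 26 + 24 + 23 + 23 + 20 + 20 + 20 + 20 + 13 + 12 + 10 + 8 + 7 + 6 = 232 m.
Lower bound: ⌈232/39⌉ = 6 paper rolls.
Also, 8 print jobs each exceed 39/2 m, and no two of those can share a roll, so at least 8 paper rolls are needed.
A packing using 8 paper rolls:
  roll 1: 26 + 13 = 39
  roll 2: 24 + 12 = 36
  roll 3: 23 + 10 + 6 = 39
  roll 4: 23 + 8 + 7 = 38
  roll 5: 20 = 20
  roll 6: 20 = 20
  roll 7: 20 = 20
  roll 8: 20 = 20
This matches the lower bound, so 8 is optimal.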